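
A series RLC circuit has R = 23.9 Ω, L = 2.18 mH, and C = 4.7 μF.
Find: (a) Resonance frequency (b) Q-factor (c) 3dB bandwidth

Step 1 — Resonance: ω₀ = 1/√(LC) = 1/√(0.00218·4.7e-06) = 9879 rad/s.
Step 2 — f₀ = ω₀/(2π) = 1572 Hz.
Step 3 — Series Q: Q = ω₀L/R = 9879·0.00218/23.9 = 0.9011.
Step 4 — Bandwidth: Δω = ω₀/Q = 1.096e+04 rad/s; BW = Δω/(2π) = 1745 Hz.

(a) f₀ = 1572 Hz  (b) Q = 0.9011  (c) BW = 1745 Hz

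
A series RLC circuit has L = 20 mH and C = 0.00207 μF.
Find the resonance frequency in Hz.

Step 1 — Resonance condition Im(Z)=0 gives ω₀ = 1/√(LC).
Step 2 — ω₀ = 1/√(0.02·2.07e-09) = 1.554e+05 rad/s.
Step 3 — f₀ = ω₀/(2π) = 2.474e+04 Hz.

f₀ = 2.474e+04 Hz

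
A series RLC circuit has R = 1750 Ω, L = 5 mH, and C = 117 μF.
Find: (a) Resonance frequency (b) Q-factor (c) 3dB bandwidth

Step 1 — Resonance condition Im(Z)=0 gives ω₀ = 1/√(LC).
Step 2 — ω₀ = 1/√(0.005·0.000117) = 1307 rad/s.
Step 3 — f₀ = ω₀/(2π) = 208.1 Hz.
Step 4 — Series Q: Q = ω₀L/R = 1307·0.005/1750 = 0.003736.
Step 5 — 3dB bandwidth: Δω = ω₀/Q = 3.5e+05 rad/s; BW = Δω/(2π) = 5.57e+04 Hz.

(a) f₀ = 208.1 Hz  (b) Q = 0.003736  (c) BW = 5.57e+04 Hz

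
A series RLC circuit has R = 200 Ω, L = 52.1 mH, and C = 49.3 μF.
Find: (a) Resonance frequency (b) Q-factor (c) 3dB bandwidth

Step 1 — Resonance: ω₀ = 1/√(LC) = 1/√(0.0521·4.93e-05) = 624 rad/s.
Step 2 — f₀ = ω₀/(2π) = 99.31 Hz.
Step 3 — Series Q: Q = ω₀L/R = 624·0.0521/200 = 0.1625.
Step 4 — Bandwidth: Δω = ω₀/Q = 3839 rad/s; BW = Δω/(2π) = 611 Hz.

(a) f₀ = 99.31 Hz  (b) Q = 0.1625  (c) BW = 611 Hz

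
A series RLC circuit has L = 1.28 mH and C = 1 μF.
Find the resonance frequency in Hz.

Step 1 — Resonance condition Im(Z)=0 gives ω₀ = 1/√(LC).
Step 2 — ω₀ = 1/√(0.00128·1e-06) = 2.795e+04 rad/s.
Step 3 — f₀ = ω₀/(2π) = 4449 Hz.

f₀ = 4449 Hz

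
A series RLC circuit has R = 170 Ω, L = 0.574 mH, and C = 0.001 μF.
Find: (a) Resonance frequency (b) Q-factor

Step 1 — Resonance condition Im(Z)=0 gives ω₀ = 1/√(LC).
Step 2 — ω₀ = 1/√(0.000574·1e-09) = 1.32e+06 rad/s.
Step 3 — f₀ = ω₀/(2π) = 2.101e+05 Hz.
Step 4 — Series Q: Q = ω₀L/R = 1.32e+06·0.000574/170 = 4.457.

(a) f₀ = 2.101e+05 Hz  (b) Q = 4.457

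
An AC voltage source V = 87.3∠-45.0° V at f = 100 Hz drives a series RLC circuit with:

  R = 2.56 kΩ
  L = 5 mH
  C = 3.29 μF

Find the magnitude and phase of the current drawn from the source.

Step 1 — Angular frequency: ω = 2π·f = 2π·100 = 628.3 rad/s.
Step 2 — Component impedances:
  R: Z = R = 2560 Ω
  L: Z = jωL = j·628.3·0.005 = 0 + j3.142 Ω
  C: Z = 1/(jωC) = -j/(ω·C) = 0 - j483.8 Ω
Step 3 — Series combination: Z_total = R + L + C = 2560 - j480.6 Ω = 2605∠-10.6° Ω.
Step 4 — Source phasor: V = 87.3∠-45.0° V = 61.73 - j61.73 V.
Step 5 — Ohm's law: I = V / Z_total = (61.73 - j61.73) / (2560 - j480.6) = 0.02767 - j0.01892 A.
Step 6 — Convert to polar: |I| = 0.03352 A, ∠I = -34.4°.

I = 0.03352∠-34.4° A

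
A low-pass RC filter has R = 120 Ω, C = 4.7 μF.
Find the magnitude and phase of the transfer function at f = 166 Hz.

Step 1 — Angular frequency: ω = 2π·166 = 1043 rad/s.
Step 2 — Transfer function: H(jω) = 1/(1 + jωRC).
Step 3 — Denominator: 1 + jωRC = 1 + j·1043·120·4.7e-06 = 1 + j0.5883.
Step 4 — H = 0.7429 - j0.437.
Step 5 — Magnitude: |H| = 0.8619 (-1.3 dB); phase: φ = -30.5°.

|H| = 0.8619 (-1.3 dB), φ = -30.5°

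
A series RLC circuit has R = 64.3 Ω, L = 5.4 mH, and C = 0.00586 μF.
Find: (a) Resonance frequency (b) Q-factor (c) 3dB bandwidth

Step 1 — Resonance: ω₀ = 1/√(LC) = 1/√(0.0054·5.86e-09) = 1.778e+05 rad/s.
Step 2 — f₀ = ω₀/(2π) = 2.829e+04 Hz.
Step 3 — Series Q: Q = ω₀L/R = 1.778e+05·0.0054/64.3 = 14.93.
Step 4 — Bandwidth: Δω = ω₀/Q = 1.191e+04 rad/s; BW = Δω/(2π) = 1895 Hz.

(a) f₀ = 2.829e+04 Hz  (b) Q = 14.93  (c) BW = 1895 Hz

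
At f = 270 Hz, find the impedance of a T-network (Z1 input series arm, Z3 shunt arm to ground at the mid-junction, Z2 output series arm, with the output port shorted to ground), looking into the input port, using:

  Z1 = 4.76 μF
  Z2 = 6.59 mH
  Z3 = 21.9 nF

Step 1 — Angular frequency: ω = 2π·f = 2π·270 = 1696 rad/s.
Step 2 — Component impedances:
  Z1: Z = 1/(jωC) = -j/(ω·C) = 0 - j123.8 Ω
  Z2: Z = jωL = j·1696·0.00659 = 0 + j11.18 Ω
  Z3: Z = 1/(jωC) = -j/(ω·C) = 0 - j2.692e+04 Ω
Step 3 — With the output port shorted to ground, the output series arm Z2 runs from the junction to ground; the shunt arm Z3 also runs from the junction to ground. They appear in parallel: Z3 || Z2 = 0 + j11.18 Ω.
Step 4 — Series with input arm Z1: Z_in = Z1 + (Z3 || Z2) = 0 - j112.7 Ω = 112.7∠-90.0° Ω.

Z = 0 - j112.7 Ω = 112.7∠-90.0° Ω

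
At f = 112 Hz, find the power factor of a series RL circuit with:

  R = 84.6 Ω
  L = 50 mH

Step 1 — Angular frequency: ω = 2π·f = 2π·112 = 703.7 rad/s.
Step 2 — Component impedances:
  R: Z = R = 84.6 Ω
  L: Z = jωL = j·703.7·0.05 = 0 + j35.19 Ω
Step 3 — Series combination: Z_total = R + L = 84.6 + j35.19 Ω = 91.63∠22.6° Ω.
Step 4 — Power factor: PF = cos(φ) = Re(Z)/|Z| = 84.6/91.63 = 0.9233.
Step 5 — Type: Im(Z) = 35.19 ⇒ lagging (phase φ = 22.6°).

PF = 0.9233 (lagging, φ = 22.6°)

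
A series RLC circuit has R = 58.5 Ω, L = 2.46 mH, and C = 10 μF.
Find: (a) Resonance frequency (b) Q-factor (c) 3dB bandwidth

Step 1 — Resonance condition Im(Z)=0 gives ω₀ = 1/√(LC).
Step 2 — ω₀ = 1/√(0.00246·1e-05) = 6376 rad/s.
Step 3 — f₀ = ω₀/(2π) = 1015 Hz.
Step 4 — Series Q: Q = ω₀L/R = 6376·0.00246/58.5 = 0.2681.
Step 5 — 3dB bandwidth: Δω = ω₀/Q = 2.378e+04 rad/s; BW = Δω/(2π) = 3785 Hz.

(a) f₀ = 1015 Hz  (b) Q = 0.2681  (c) BW = 3785 Hz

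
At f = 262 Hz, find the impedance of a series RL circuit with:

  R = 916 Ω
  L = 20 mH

Step 1 — Angular frequency: ω = 2π·f = 2π·262 = 1646 rad/s.
Step 2 — Component impedances:
  R: Z = R = 916 Ω
  L: Z = jωL = j·1646·0.02 = 0 + j32.92 Ω
Step 3 — Series combination: Z_total = R + L = 916 + j32.92 Ω = 916.6∠2.1° Ω.

Z = 916 + j32.92 Ω = 916.6∠2.1° Ω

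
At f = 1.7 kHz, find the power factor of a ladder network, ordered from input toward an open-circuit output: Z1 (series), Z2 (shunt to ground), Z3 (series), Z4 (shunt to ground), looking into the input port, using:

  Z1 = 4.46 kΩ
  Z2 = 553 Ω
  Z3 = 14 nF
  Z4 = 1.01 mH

Step 1 — Angular frequency: ω = 2π·f = 2π·1700 = 1.068e+04 rad/s.
Step 2 — Component impedances:
  Z1: Z = R = 4460 Ω
  Z2: Z = R = 553 Ω
  Z3: Z = 1/(jωC) = -j/(ω·C) = 0 - j6687 Ω
  Z4: Z = jωL = j·1.068e+04·0.00101 = 0 + j10.79 Ω
Step 3 — Ladder network (open output): work backward from the far end, alternating series and parallel combinations. Z_in = 5009 - j45.49 Ω = 5009∠-0.5° Ω.
Step 4 — Power factor: PF = cos(φ) = Re(Z)/|Z| = 5009/5009 = 1.
Step 5 — Type: Im(Z) = -45.49 ⇒ leading (phase φ = -0.5°).

PF = 1 (leading, φ = -0.5°)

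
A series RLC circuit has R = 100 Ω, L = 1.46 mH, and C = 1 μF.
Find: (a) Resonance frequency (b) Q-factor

Step 1 — Resonance condition Im(Z)=0 gives ω₀ = 1/√(LC).
Step 2 — ω₀ = 1/√(0.00146·1e-06) = 2.617e+04 rad/s.
Step 3 — f₀ = ω₀/(2π) = 4165 Hz.
Step 4 — Series Q: Q = ω₀L/R = 2.617e+04·0.00146/100 = 0.3821.

(a) f₀ = 4165 Hz  (b) Q = 0.3821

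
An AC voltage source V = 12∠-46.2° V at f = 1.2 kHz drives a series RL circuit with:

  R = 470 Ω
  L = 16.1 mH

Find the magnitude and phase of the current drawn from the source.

Step 1 — Angular frequency: ω = 2π·f = 2π·1200 = 7540 rad/s.
Step 2 — Component impedances:
  R: Z = R = 470 Ω
  L: Z = jωL = j·7540·0.0161 = 0 + j121.4 Ω
Step 3 — Series combination: Z_total = R + L = 470 + j121.4 Ω = 485.4∠14.5° Ω.
Step 4 — Source phasor: V = 12∠-46.2° V = 8.306 - j8.661 V.
Step 5 — Ohm's law: I = V / Z_total = (8.306 - j8.661) / (470 + j121.4) = 0.0121 - j0.02155 A.
Step 6 — Convert to polar: |I| = 0.02472 A, ∠I = -60.7°.

I = 0.02472∠-60.7° A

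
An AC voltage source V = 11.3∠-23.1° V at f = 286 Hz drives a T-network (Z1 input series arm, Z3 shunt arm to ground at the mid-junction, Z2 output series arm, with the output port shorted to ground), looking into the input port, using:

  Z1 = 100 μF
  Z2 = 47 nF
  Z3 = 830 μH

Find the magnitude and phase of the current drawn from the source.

Step 1 — Angular frequency: ω = 2π·f = 2π·286 = 1797 rad/s.
Step 2 — Component impedances:
  Z1: Z = 1/(jωC) = -j/(ω·C) = 0 - j5.565 Ω
  Z2: Z = 1/(jωC) = -j/(ω·C) = 0 - j1.184e+04 Ω
  Z3: Z = jωL = j·1797·0.00083 = 0 + j1.492 Ω
Step 3 — With the output port shorted to ground, the output series arm Z2 runs from the junction to ground; the shunt arm Z3 also runs from the junction to ground. They appear in parallel: Z3 || Z2 = 0 + j1.492 Ω.
Step 4 — Series with input arm Z1: Z_in = Z1 + (Z3 || Z2) = 0 - j4.073 Ω = 4.073∠-90.0° Ω.
Step 5 — Source phasor: V = 11.3∠-23.1° V = 10.39 - j4.433 V.
Step 6 — Ohm's law: I = V / Z_total = (10.39 - j4.433) / (0 - j4.073) = 1.088 + j2.552 A.
Step 7 — Convert to polar: |I| = 2.774 A, ∠I = 66.9°.

I = 2.774∠66.9° A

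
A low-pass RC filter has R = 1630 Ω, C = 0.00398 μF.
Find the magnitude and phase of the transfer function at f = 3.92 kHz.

Step 1 — Angular frequency: ω = 2π·3920 = 2.463e+04 rad/s.
Step 2 — Transfer function: H(jω) = 1/(1 + jωRC).
Step 3 — Denominator: 1 + jωRC = 1 + j·2.463e+04·1630·3.98e-09 = 1 + j0.1598.
Step 4 — H = 0.9751 - j0.1558.
Step 5 — Magnitude: |H| = 0.9875 (-0.1 dB); phase: φ = -9.1°.

|H| = 0.9875 (-0.1 dB), φ = -9.1°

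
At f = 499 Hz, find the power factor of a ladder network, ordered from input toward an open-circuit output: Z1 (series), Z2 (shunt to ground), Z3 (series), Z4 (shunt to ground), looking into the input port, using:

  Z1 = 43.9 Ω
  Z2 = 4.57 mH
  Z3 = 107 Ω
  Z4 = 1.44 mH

Step 1 — Angular frequency: ω = 2π·f = 2π·499 = 3135 rad/s.
Step 2 — Component impedances:
  Z1: Z = R = 43.9 Ω
  Z2: Z = jωL = j·3135·0.00457 = 0 + j14.33 Ω
  Z3: Z = R = 107 Ω
  Z4: Z = jωL = j·3135·0.00144 = 0 + j4.515 Ω
Step 3 — Ladder network (open output): work backward from the far end, alternating series and parallel combinations. Z_in = 45.76 + j14 Ω = 47.85∠17.0° Ω.
Step 4 — Power factor: PF = cos(φ) = Re(Z)/|Z| = 45.761/47.855 = 0.9562.
Step 5 — Type: Im(Z) = 14 ⇒ lagging (phase φ = 17.0°).

PF = 0.9562 (lagging, φ = 17.0°)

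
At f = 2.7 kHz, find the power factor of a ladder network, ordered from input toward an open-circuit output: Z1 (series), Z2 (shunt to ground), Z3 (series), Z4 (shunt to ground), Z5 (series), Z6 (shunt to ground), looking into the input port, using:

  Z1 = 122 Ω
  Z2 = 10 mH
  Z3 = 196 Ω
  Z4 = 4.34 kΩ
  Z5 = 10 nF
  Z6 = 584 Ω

Step 1 — Angular frequency: ω = 2π·f = 2π·2700 = 1.696e+04 rad/s.
Step 2 — Component impedances:
  Z1: Z = R = 122 Ω
  Z2: Z = jωL = j·1.696e+04·0.01 = 0 + j169.6 Ω
  Z3: Z = R = 196 Ω
  Z4: Z = R = 4340 Ω
  Z5: Z = 1/(jωC) = -j/(ω·C) = 0 - j5895 Ω
  Z6: Z = R = 584 Ω
Step 3 — Ladder network (open output): work backward from the far end, alternating series and parallel combinations. Z_in = 129.3 + j173.9 Ω = 216.7∠53.4° Ω.
Step 4 — Power factor: PF = cos(φ) = Re(Z)/|Z| = 129.3/216.7 = 0.5967.
Step 5 — Type: Im(Z) = 173.9 ⇒ lagging (phase φ = 53.4°).

PF = 0.5967 (lagging, φ = 53.4°)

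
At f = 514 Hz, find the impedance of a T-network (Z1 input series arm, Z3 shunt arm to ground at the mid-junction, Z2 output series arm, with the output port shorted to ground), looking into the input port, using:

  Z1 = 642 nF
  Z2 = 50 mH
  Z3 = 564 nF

Step 1 — Angular frequency: ω = 2π·f = 2π·514 = 3230 rad/s.
Step 2 — Component impedances:
  Z1: Z = 1/(jωC) = -j/(ω·C) = 0 - j482.3 Ω
  Z2: Z = jωL = j·3230·0.05 = 0 + j161.5 Ω
  Z3: Z = 1/(jωC) = -j/(ω·C) = 0 - j549 Ω
Step 3 — With the output port shorted to ground, the output series arm Z2 runs from the junction to ground; the shunt arm Z3 also runs from the junction to ground. They appear in parallel: Z3 || Z2 = 0 + j228.8 Ω.
Step 4 — Series with input arm Z1: Z_in = Z1 + (Z3 || Z2) = 0 - j253.5 Ω = 253.5∠-90.0° Ω.

Z = 0 - j253.5 Ω = 253.5∠-90.0° Ω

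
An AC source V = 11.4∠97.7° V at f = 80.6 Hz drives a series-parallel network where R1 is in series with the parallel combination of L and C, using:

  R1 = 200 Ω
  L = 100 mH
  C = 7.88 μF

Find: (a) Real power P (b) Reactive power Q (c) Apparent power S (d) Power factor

Step 1 — Angular frequency: ω = 2π·f = 2π·80.6 = 506.4 rad/s.
Step 2 — Component impedances:
  R1: Z = R = 200 Ω
  L: Z = jωL = j·506.4·0.1 = 0 + j50.64 Ω
  C: Z = 1/(jωC) = -j/(ω·C) = 0 - j250.6 Ω
Step 3 — Parallel branch: L || C = 1/(1/L + 1/C) = 0 + j63.47 Ω.
Step 4 — Series with R1: Z_total = R1 + (L || C) = 200 + j63.47 Ω = 209.8∠17.6° Ω.
Step 5 — Source phasor: V = 11.4∠97.7° V = -1.527 + j11.3 V.
Step 6 — Current: I = V / Z = 0.009347 + j0.05352 A = 0.05433∠80.1° A.
Step 7 — Complex power: S = V·I* = 0.5903 + j0.1873 VA.
Step 8 — Real power: P = Re(S) = 0.5903 W.
Step 9 — Reactive power: Q = Im(S) = 0.1873 VAR.
Step 10 — Apparent power: |S| = 0.6194 VA.
Step 11 — Power factor: PF = P/|S| = 0.9532 (lagging).

(a) P = 0.5903 W  (b) Q = 0.1873 VAR  (c) S = 0.6194 VA  (d) PF = 0.9532 (lagging)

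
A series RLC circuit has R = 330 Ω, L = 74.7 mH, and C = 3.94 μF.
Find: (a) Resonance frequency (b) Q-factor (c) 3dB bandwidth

Step 1 — Resonance: ω₀ = 1/√(LC) = 1/√(0.0747·3.94e-06) = 1843 rad/s.
Step 2 — f₀ = ω₀/(2π) = 293.4 Hz.
Step 3 — Series Q: Q = ω₀L/R = 1843·0.0747/330 = 0.4173.
Step 4 — Bandwidth: Δω = ω₀/Q = 4418 rad/s; BW = Δω/(2π) = 703.1 Hz.

(a) f₀ = 293.4 Hz  (b) Q = 0.4173  (c) BW = 703.1 Hz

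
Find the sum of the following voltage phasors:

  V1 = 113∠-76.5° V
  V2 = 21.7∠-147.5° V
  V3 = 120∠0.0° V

Step 1 — Convert each phasor to rectangular form:
  V1 = 113·(cos(-76.5°) + j·sin(-76.5°)) = 26.38 - j109.9 V
  V2 = 21.7·(cos(-147.5°) + j·sin(-147.5°)) = -18.3 - j11.66 V
  V3 = 120·(cos(0.0°) + j·sin(0.0°)) = 120 V
Step 2 — Sum components: V_total = 128.1 - j121.5 V.
Step 3 — Convert to polar: |V_total| = 176.6 V, ∠V_total = -43.5°.

V_total = 176.6∠-43.5° V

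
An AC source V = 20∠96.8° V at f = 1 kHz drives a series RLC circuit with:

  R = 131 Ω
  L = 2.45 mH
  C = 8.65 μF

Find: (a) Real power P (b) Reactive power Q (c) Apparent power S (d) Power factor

Step 1 — Angular frequency: ω = 2π·f = 2π·1000 = 6283 rad/s.
Step 2 — Component impedances:
  R: Z = R = 131 Ω
  L: Z = jωL = j·6283·0.00245 = 0 + j15.39 Ω
  C: Z = 1/(jωC) = -j/(ω·C) = 0 - j18.4 Ω
Step 3 — Series combination: Z_total = R + L + C = 131 - j3.006 Ω = 131∠-1.3° Ω.
Step 4 — Source phasor: V = 20∠96.8° V = -2.368 + j19.86 V.
Step 5 — Current: I = V / Z = -0.02154 + j0.1511 A = 0.1526∠98.1° A.
Step 6 — Complex power: S = V·I* = 3.052 - j0.07002 VA.
Step 7 — Real power: P = Re(S) = 3.052 W.
Step 8 — Reactive power: Q = Im(S) = -0.07002 VAR.
Step 9 — Apparent power: |S| = 3.053 VA.
Step 10 — Power factor: PF = P/|S| = 0.9997 (leading).

(a) P = 3.052 W  (b) Q = -0.07002 VAR  (c) S = 3.053 VA  (d) PF = 0.9997 (leading)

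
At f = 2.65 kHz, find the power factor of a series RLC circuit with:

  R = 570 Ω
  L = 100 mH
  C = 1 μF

Step 1 — Angular frequency: ω = 2π·f = 2π·2650 = 1.665e+04 rad/s.
Step 2 — Component impedances:
  R: Z = R = 570 Ω
  L: Z = jωL = j·1.665e+04·0.1 = 0 + j1665 Ω
  C: Z = 1/(jωC) = -j/(ω·C) = 0 - j60.06 Ω
Step 3 — Series combination: Z_total = R + L + C = 570 + j1605 Ω = 1703∠70.4° Ω.
Step 4 — Power factor: PF = cos(φ) = Re(Z)/|Z| = 570/1703 = 0.3347.
Step 5 — Type: Im(Z) = 1605 ⇒ lagging (phase φ = 70.4°).

PF = 0.3347 (lagging, φ = 70.4°)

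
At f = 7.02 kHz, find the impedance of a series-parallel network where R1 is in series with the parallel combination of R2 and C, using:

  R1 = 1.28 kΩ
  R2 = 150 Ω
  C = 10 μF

Step 1 — Angular frequency: ω = 2π·f = 2π·7020 = 4.411e+04 rad/s.
Step 2 — Component impedances:
  R1: Z = R = 1280 Ω
  R2: Z = R = 150 Ω
  C: Z = 1/(jωC) = -j/(ω·C) = 0 - j2.267 Ω
Step 3 — Parallel branch: R2 || C = 1/(1/R2 + 1/C) = 0.03426 - j2.267 Ω.
Step 4 — Series with R1: Z_total = R1 + (R2 || C) = 1280 - j2.267 Ω = 1280∠-0.1° Ω.

Z = 1280 - j2.267 Ω = 1280∠-0.1° Ω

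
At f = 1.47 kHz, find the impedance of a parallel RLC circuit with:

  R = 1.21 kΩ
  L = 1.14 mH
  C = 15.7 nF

Step 1 — Angular frequency: ω = 2π·f = 2π·1470 = 9236 rad/s.
Step 2 — Component impedances:
  R: Z = R = 1210 Ω
  L: Z = jωL = j·9236·0.00114 = 0 + j10.53 Ω
  C: Z = 1/(jωC) = -j/(ω·C) = 0 - j6896 Ω
Step 3 — Parallel combination: 1/Z_total = 1/R + 1/L + 1/C; Z_total = 0.0919 + j10.54 Ω = 10.55∠89.5° Ω.

Z = 0.0919 + j10.54 Ω = 10.55∠89.5° Ω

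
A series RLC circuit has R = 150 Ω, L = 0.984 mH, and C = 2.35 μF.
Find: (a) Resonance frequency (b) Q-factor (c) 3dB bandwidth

Step 1 — Resonance condition Im(Z)=0 gives ω₀ = 1/√(LC).
Step 2 — ω₀ = 1/√(0.000984·2.35e-06) = 2.08e+04 rad/s.
Step 3 — f₀ = ω₀/(2π) = 3310 Hz.
Step 4 — Series Q: Q = ω₀L/R = 2.08e+04·0.000984/150 = 0.1364.
Step 5 — 3dB bandwidth: Δω = ω₀/Q = 1.524e+05 rad/s; BW = Δω/(2π) = 2.426e+04 Hz.

(a) f₀ = 3310 Hz  (b) Q = 0.1364  (c) BW = 2.426e+04 Hz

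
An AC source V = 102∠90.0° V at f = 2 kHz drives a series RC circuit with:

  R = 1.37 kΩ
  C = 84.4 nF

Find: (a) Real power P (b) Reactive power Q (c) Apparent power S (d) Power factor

Step 1 — Angular frequency: ω = 2π·f = 2π·2000 = 1.257e+04 rad/s.
Step 2 — Component impedances:
  R: Z = R = 1370 Ω
  C: Z = 1/(jωC) = -j/(ω·C) = 0 - j942.9 Ω
Step 3 — Series combination: Z_total = R + C = 1370 - j942.9 Ω = 1663∠-34.5° Ω.
Step 4 — Source phasor: V = 102∠90.0° V = 0 + j102 V.
Step 5 — Current: I = V / Z = -0.03477 + j0.05052 A = 0.06133∠124.5° A.
Step 6 — Complex power: S = V·I* = 5.153 - j3.547 VA.
Step 7 — Real power: P = Re(S) = 5.153 W.
Step 8 — Reactive power: Q = Im(S) = -3.547 VAR.
Step 9 — Apparent power: |S| = 6.256 VA.
Step 10 — Power factor: PF = P/|S| = 0.8238 (leading).

(a) P = 5.153 W  (b) Q = -3.547 VAR  (c) S = 6.256 VA  (d) PF = 0.8238 (leading)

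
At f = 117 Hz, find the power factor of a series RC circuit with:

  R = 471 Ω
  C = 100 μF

Step 1 — Angular frequency: ω = 2π·f = 2π·117 = 735.1 rad/s.
Step 2 — Component impedances:
  R: Z = R = 471 Ω
  C: Z = 1/(jωC) = -j/(ω·C) = 0 - j13.6 Ω
Step 3 — Series combination: Z_total = R + C = 471 - j13.6 Ω = 471.2∠-1.7° Ω.
Step 4 — Power factor: PF = cos(φ) = Re(Z)/|Z| = 471/471.2 = 0.9996.
Step 5 — Type: Im(Z) = -13.6 ⇒ leading (phase φ = -1.7°).

PF = 0.9996 (leading, φ = -1.7°)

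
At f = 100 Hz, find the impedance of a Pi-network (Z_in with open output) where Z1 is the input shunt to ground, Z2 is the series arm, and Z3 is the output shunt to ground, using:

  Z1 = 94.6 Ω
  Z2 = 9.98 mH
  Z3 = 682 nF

Step 1 — Angular frequency: ω = 2π·f = 2π·100 = 628.3 rad/s.
Step 2 — Component impedances:
  Z1: Z = R = 94.6 Ω
  Z2: Z = jωL = j·628.3·0.00998 = 0 + j6.271 Ω
  Z3: Z = 1/(jωC) = -j/(ω·C) = 0 - j2334 Ω
Step 3 — With open output, the series arm Z2 and the output shunt Z3 appear in series to ground: Z2 + Z3 = 0 - j2327 Ω.
Step 4 — Parallel with input shunt Z1: Z_in = Z1 || (Z2 + Z3) = 94.44 - j3.839 Ω = 94.52∠-2.3° Ω.

Z = 94.44 - j3.839 Ω = 94.52∠-2.3° Ω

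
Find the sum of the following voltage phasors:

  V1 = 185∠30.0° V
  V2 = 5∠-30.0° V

Step 1 — Convert each phasor to rectangular form:
  V1 = 185·(cos(30.0°) + j·sin(30.0°)) = 160.2 + j92.5 V
  V2 = 5·(cos(-30.0°) + j·sin(-30.0°)) = 4.33 - j2.5 V
Step 2 — Sum components: V_total = 164.5 + j90 V.
Step 3 — Convert to polar: |V_total| = 187.5 V, ∠V_total = 28.7°.

V_total = 187.5∠28.7° V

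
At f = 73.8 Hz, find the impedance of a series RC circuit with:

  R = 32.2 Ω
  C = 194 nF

Step 1 — Angular frequency: ω = 2π·f = 2π·73.8 = 463.7 rad/s.
Step 2 — Component impedances:
  R: Z = R = 32.2 Ω
  C: Z = 1/(jωC) = -j/(ω·C) = 0 - j1.112e+04 Ω
Step 3 — Series combination: Z_total = R + C = 32.2 - j1.112e+04 Ω = 1.112e+04∠-89.8° Ω.

Z = 32.2 - j1.112e+04 Ω = 1.112e+04∠-89.8° Ω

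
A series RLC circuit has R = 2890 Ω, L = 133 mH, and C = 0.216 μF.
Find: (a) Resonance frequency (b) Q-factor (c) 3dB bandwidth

Step 1 — Resonance condition Im(Z)=0 gives ω₀ = 1/√(LC).
Step 2 — ω₀ = 1/√(0.133·2.16e-07) = 5900 rad/s.
Step 3 — f₀ = ω₀/(2π) = 939 Hz.
Step 4 — Series Q: Q = ω₀L/R = 5900·0.133/2890 = 0.2715.
Step 5 — 3dB bandwidth: Δω = ω₀/Q = 2.173e+04 rad/s; BW = Δω/(2π) = 3458 Hz.

(a) f₀ = 939 Hz  (b) Q = 0.2715  (c) BW = 3458 Hz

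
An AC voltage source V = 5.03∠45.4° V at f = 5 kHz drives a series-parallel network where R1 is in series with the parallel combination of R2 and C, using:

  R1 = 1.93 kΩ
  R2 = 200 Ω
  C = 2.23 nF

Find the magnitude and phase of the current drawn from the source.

Step 1 — Angular frequency: ω = 2π·f = 2π·5000 = 3.142e+04 rad/s.
Step 2 — Component impedances:
  R1: Z = R = 1930 Ω
  R2: Z = R = 200 Ω
  C: Z = 1/(jωC) = -j/(ω·C) = 0 - j1.427e+04 Ω
Step 3 — Parallel branch: R2 || C = 1/(1/R2 + 1/C) = 200 - j2.802 Ω.
Step 4 — Series with R1: Z_total = R1 + (R2 || C) = 2130 - j2.802 Ω = 2130∠-0.1° Ω.
Step 5 — Source phasor: V = 5.03∠45.4° V = 3.532 + j3.581 V.
Step 6 — Ohm's law: I = V / Z_total = (3.532 + j3.581) / (2130 - j2.802) = 0.001656 + j0.001684 A.
Step 7 — Convert to polar: |I| = 0.002362 A, ∠I = 45.5°.

I = 0.002362∠45.5° A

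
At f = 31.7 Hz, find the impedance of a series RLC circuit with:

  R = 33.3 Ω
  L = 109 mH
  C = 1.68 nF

Step 1 — Angular frequency: ω = 2π·f = 2π·31.7 = 199.2 rad/s.
Step 2 — Component impedances:
  R: Z = R = 33.3 Ω
  L: Z = jωL = j·199.2·0.109 = 0 + j21.71 Ω
  C: Z = 1/(jωC) = -j/(ω·C) = 0 - j2.988e+06 Ω
Step 3 — Series combination: Z_total = R + L + C = 33.3 - j2.988e+06 Ω = 2.988e+06∠-90.0° Ω.

Z = 33.3 - j2.988e+06 Ω = 2.988e+06∠-90.0° Ω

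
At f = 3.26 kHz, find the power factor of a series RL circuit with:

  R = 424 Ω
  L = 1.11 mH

Step 1 — Angular frequency: ω = 2π·f = 2π·3260 = 2.048e+04 rad/s.
Step 2 — Component impedances:
  R: Z = R = 424 Ω
  L: Z = jωL = j·2.048e+04·0.00111 = 0 + j22.74 Ω
Step 3 — Series combination: Z_total = R + L = 424 + j22.74 Ω = 424.6∠3.1° Ω.
Step 4 — Power factor: PF = cos(φ) = Re(Z)/|Z| = 424/424.6 = 0.9986.
Step 5 — Type: Im(Z) = 22.74 ⇒ lagging (phase φ = 3.1°).

PF = 0.9986 (lagging, φ = 3.1°)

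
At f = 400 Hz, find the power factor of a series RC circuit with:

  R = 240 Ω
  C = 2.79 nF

Step 1 — Angular frequency: ω = 2π·f = 2π·400 = 2513 rad/s.
Step 2 — Component impedances:
  R: Z = R = 240 Ω
  C: Z = 1/(jωC) = -j/(ω·C) = 0 - j1.426e+05 Ω
Step 3 — Series combination: Z_total = R + C = 240 - j1.426e+05 Ω = 1.426e+05∠-89.9° Ω.
Step 4 — Power factor: PF = cos(φ) = Re(Z)/|Z| = 240/1.426e+05 = 0.001683.
Step 5 — Type: Im(Z) = -1.426e+05 ⇒ leading (phase φ = -89.9°).

PF = 0.001683 (leading, φ = -89.9°)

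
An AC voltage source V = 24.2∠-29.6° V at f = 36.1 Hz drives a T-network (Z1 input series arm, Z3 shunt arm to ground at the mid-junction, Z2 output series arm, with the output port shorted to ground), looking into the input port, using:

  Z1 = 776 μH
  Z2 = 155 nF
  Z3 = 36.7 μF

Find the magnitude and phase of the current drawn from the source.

Step 1 — Angular frequency: ω = 2π·f = 2π·36.1 = 226.8 rad/s.
Step 2 — Component impedances:
  Z1: Z = jωL = j·226.8·0.000776 = 0 + j0.176 Ω
  Z2: Z = 1/(jωC) = -j/(ω·C) = 0 - j2.844e+04 Ω
  Z3: Z = 1/(jωC) = -j/(ω·C) = 0 - j120.1 Ω
Step 3 — With the output port shorted to ground, the output series arm Z2 runs from the junction to ground; the shunt arm Z3 also runs from the junction to ground. They appear in parallel: Z3 || Z2 = 0 - j119.6 Ω.
Step 4 — Series with input arm Z1: Z_in = Z1 + (Z3 || Z2) = 0 - j119.4 Ω = 119.4∠-90.0° Ω.
Step 5 — Source phasor: V = 24.2∠-29.6° V = 21.04 - j11.95 V.
Step 6 — Ohm's law: I = V / Z_total = (21.04 - j11.95) / (0 - j119.4) = 0.1001 + j0.1762 A.
Step 7 — Convert to polar: |I| = 0.2026 A, ∠I = 60.4°.

I = 0.2026∠60.4° A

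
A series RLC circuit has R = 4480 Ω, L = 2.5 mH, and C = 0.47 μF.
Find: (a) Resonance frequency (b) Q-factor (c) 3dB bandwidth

Step 1 — Resonance: ω₀ = 1/√(LC) = 1/√(0.0025·4.7e-07) = 2.917e+04 rad/s.
Step 2 — f₀ = ω₀/(2π) = 4643 Hz.
Step 3 — Series Q: Q = ω₀L/R = 2.917e+04·0.0025/4480 = 0.01628.
Step 4 — Bandwidth: Δω = ω₀/Q = 1.792e+06 rad/s; BW = Δω/(2π) = 2.852e+05 Hz.

(a) f₀ = 4643 Hz  (b) Q = 0.01628  (c) BW = 2.852e+05 Hz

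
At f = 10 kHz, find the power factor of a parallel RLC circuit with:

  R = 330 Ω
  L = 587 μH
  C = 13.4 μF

Step 1 — Angular frequency: ω = 2π·f = 2π·1e+04 = 6.283e+04 rad/s.
Step 2 — Component impedances:
  R: Z = R = 330 Ω
  L: Z = jωL = j·6.283e+04·0.000587 = 0 + j36.88 Ω
  C: Z = 1/(jωC) = -j/(ω·C) = 0 - j1.188 Ω
Step 3 — Parallel combination: 1/Z_total = 1/R + 1/L + 1/C; Z_total = 0.004564 - j1.227 Ω = 1.227∠-89.8° Ω.
Step 4 — Power factor: PF = cos(φ) = Re(Z)/|Z| = 0.004564/1.2272 = 0.003719.
Step 5 — Type: Im(Z) = -1.227 ⇒ leading (phase φ = -89.8°).

PF = 0.003719 (leading, φ = -89.8°)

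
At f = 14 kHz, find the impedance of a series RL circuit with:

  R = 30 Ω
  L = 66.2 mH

Step 1 — Angular frequency: ω = 2π·f = 2π·1.4e+04 = 8.796e+04 rad/s.
Step 2 — Component impedances:
  R: Z = R = 30 Ω
  L: Z = jωL = j·8.796e+04·0.0662 = 0 + j5823 Ω
Step 3 — Series combination: Z_total = R + L = 30 + j5823 Ω = 5823∠89.7° Ω.

Z = 30 + j5823 Ω = 5823∠89.7° Ω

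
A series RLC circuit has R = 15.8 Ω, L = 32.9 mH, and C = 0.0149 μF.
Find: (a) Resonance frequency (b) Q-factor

Step 1 — Resonance condition Im(Z)=0 gives ω₀ = 1/√(LC).
Step 2 — ω₀ = 1/√(0.0329·1.49e-08) = 4.517e+04 rad/s.
Step 3 — f₀ = ω₀/(2π) = 7188 Hz.
Step 4 — Series Q: Q = ω₀L/R = 4.517e+04·0.0329/15.8 = 94.05.

(a) f₀ = 7188 Hz  (b) Q = 94.05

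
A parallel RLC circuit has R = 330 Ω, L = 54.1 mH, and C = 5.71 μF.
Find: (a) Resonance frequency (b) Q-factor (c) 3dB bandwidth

Step 1 — Resonance: ω₀ = 1/√(LC) = 1/√(0.0541·5.71e-06) = 1799 rad/s.
Step 2 — f₀ = ω₀/(2π) = 286.4 Hz.
Step 3 — Parallel Q: Q = R/(ω₀L) = 330/(1799·0.0541) = 3.39.
Step 4 — Bandwidth: Δω = ω₀/Q = 530.7 rad/s; BW = Δω/(2π) = 84.46 Hz.

(a) f₀ = 286.4 Hz  (b) Q = 3.39  (c) BW = 84.46 Hz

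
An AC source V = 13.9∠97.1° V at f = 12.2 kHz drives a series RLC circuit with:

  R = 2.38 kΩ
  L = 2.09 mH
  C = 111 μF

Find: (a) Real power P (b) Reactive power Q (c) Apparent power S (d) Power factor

Step 1 — Angular frequency: ω = 2π·f = 2π·1.22e+04 = 7.665e+04 rad/s.
Step 2 — Component impedances:
  R: Z = R = 2380 Ω
  L: Z = jωL = j·7.665e+04·0.00209 = 0 + j160.2 Ω
  C: Z = 1/(jωC) = -j/(ω·C) = 0 - j0.1175 Ω
Step 3 — Series combination: Z_total = R + L + C = 2380 + j160.1 Ω = 2385∠3.8° Ω.
Step 4 — Source phasor: V = 13.9∠97.1° V = -1.718 + j13.79 V.
Step 5 — Current: I = V / Z = -0.0003305 + j0.005818 A = 0.005827∠93.3° A.
Step 6 — Complex power: S = V·I* = 0.08082 + j0.005436 VA.
Step 7 — Real power: P = Re(S) = 0.08082 W.
Step 8 — Reactive power: Q = Im(S) = 0.005436 VAR.
Step 9 — Apparent power: |S| = 0.081 VA.
Step 10 — Power factor: PF = P/|S| = 0.9977 (lagging).

(a) P = 0.08082 W  (b) Q = 0.005436 VAR  (c) S = 0.081 VA  (d) PF = 0.9977 (lagging)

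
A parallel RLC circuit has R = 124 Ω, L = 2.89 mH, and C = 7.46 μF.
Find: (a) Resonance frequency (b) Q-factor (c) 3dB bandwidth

Step 1 — Resonance: ω₀ = 1/√(LC) = 1/√(0.00289·7.46e-06) = 6811 rad/s.
Step 2 — f₀ = ω₀/(2π) = 1084 Hz.
Step 3 — Parallel Q: Q = R/(ω₀L) = 124/(6811·0.00289) = 6.3.
Step 4 — Bandwidth: Δω = ω₀/Q = 1081 rad/s; BW = Δω/(2π) = 172.1 Hz.

(a) f₀ = 1084 Hz  (b) Q = 6.3  (c) BW = 172.1 Hz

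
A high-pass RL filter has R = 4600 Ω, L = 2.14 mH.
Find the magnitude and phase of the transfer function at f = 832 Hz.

Step 1 — Angular frequency: ω = 2π·832 = 5228 rad/s.
Step 2 — Transfer function: H(jω) = jωL/(R + jωL).
Step 3 — Numerator jωL = j·11.19; denominator R + jωL = 4600 + j11.19.
Step 4 — H = 5.914e-06 + j0.002432.
Step 5 — Magnitude: |H| = 0.002432 (-52.3 dB); phase: φ = 89.9°.

|H| = 0.002432 (-52.3 dB), φ = 89.9°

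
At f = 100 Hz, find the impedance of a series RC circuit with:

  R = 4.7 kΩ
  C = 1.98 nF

Step 1 — Angular frequency: ω = 2π·f = 2π·100 = 628.3 rad/s.
Step 2 — Component impedances:
  R: Z = R = 4700 Ω
  C: Z = 1/(jωC) = -j/(ω·C) = 0 - j8.038e+05 Ω
Step 3 — Series combination: Z_total = R + C = 4700 - j8.038e+05 Ω = 8.038e+05∠-89.7° Ω.

Z = 4700 - j8.038e+05 Ω = 8.038e+05∠-89.7° Ω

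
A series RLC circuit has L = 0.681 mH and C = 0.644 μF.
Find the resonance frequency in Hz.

Step 1 — Resonance condition Im(Z)=0 gives ω₀ = 1/√(LC).
Step 2 — ω₀ = 1/√(0.000681·6.44e-07) = 4.775e+04 rad/s.
Step 3 — f₀ = ω₀/(2π) = 7600 Hz.

f₀ = 7600 Hz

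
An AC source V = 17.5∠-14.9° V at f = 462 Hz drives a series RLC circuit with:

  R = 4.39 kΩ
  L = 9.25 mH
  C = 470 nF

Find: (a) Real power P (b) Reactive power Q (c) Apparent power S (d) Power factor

Step 1 — Angular frequency: ω = 2π·f = 2π·462 = 2903 rad/s.
Step 2 — Component impedances:
  R: Z = R = 4390 Ω
  L: Z = jωL = j·2903·0.00925 = 0 + j26.85 Ω
  C: Z = 1/(jωC) = -j/(ω·C) = 0 - j733 Ω
Step 3 — Series combination: Z_total = R + L + C = 4390 - j706.1 Ω = 4446∠-9.1° Ω.
Step 4 — Source phasor: V = 17.5∠-14.9° V = 16.91 - j4.5 V.
Step 5 — Current: I = V / Z = 0.003916 - j0.0003952 A = 0.003936∠-5.8° A.
Step 6 — Complex power: S = V·I* = 0.068 - j0.01094 VA.
Step 7 — Real power: P = Re(S) = 0.068 W.
Step 8 — Reactive power: Q = Im(S) = -0.01094 VAR.
Step 9 — Apparent power: |S| = 0.06888 VA.
Step 10 — Power factor: PF = P/|S| = 0.9873 (leading).

(a) P = 0.068 W  (b) Q = -0.01094 VAR  (c) S = 0.06888 VA  (d) PF = 0.9873 (leading)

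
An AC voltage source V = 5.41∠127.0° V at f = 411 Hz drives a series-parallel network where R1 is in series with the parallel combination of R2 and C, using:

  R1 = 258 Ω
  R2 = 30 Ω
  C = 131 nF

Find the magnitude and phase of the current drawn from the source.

Step 1 — Angular frequency: ω = 2π·f = 2π·411 = 2582 rad/s.
Step 2 — Component impedances:
  R1: Z = R = 258 Ω
  R2: Z = R = 30 Ω
  C: Z = 1/(jωC) = -j/(ω·C) = 0 - j2956 Ω
Step 3 — Parallel branch: R2 || C = 1/(1/R2 + 1/C) = 30 - j0.3044 Ω.
Step 4 — Series with R1: Z_total = R1 + (R2 || C) = 288 - j0.3044 Ω = 288∠-0.1° Ω.
Step 5 — Source phasor: V = 5.41∠127.0° V = -3.256 + j4.321 V.
Step 6 — Ohm's law: I = V / Z_total = (-3.256 + j4.321) / (288 - j0.3044) = -0.01132 + j0.01499 A.
Step 7 — Convert to polar: |I| = 0.01878 A, ∠I = 127.1°.

I = 0.01878∠127.1° A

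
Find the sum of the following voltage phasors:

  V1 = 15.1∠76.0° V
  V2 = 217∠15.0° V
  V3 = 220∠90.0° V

Step 1 — Convert each phasor to rectangular form:
  V1 = 15.1·(cos(76.0°) + j·sin(76.0°)) = 3.653 + j14.65 V
  V2 = 217·(cos(15.0°) + j·sin(15.0°)) = 209.6 + j56.16 V
  V3 = 220·(cos(90.0°) + j·sin(90.0°)) = 0 + j220 V
Step 2 — Sum components: V_total = 213.3 + j290.8 V.
Step 3 — Convert to polar: |V_total| = 360.6 V, ∠V_total = 53.7°.

V_total = 360.6∠53.7° V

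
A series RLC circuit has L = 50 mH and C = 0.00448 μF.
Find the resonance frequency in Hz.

Step 1 — Resonance condition Im(Z)=0 gives ω₀ = 1/√(LC).
Step 2 — ω₀ = 1/√(0.05·4.48e-09) = 6.682e+04 rad/s.
Step 3 — f₀ = ω₀/(2π) = 1.063e+04 Hz.

f₀ = 1.063e+04 Hz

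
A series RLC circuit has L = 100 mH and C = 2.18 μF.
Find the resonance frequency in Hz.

Step 1 — Resonance condition Im(Z)=0 gives ω₀ = 1/√(LC).
Step 2 — ω₀ = 1/√(0.1·2.18e-06) = 2142 rad/s.
Step 3 — f₀ = ω₀/(2π) = 340.9 Hz.

f₀ = 340.9 Hz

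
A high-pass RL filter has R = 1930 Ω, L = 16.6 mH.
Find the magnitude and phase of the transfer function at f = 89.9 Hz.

Step 1 — Angular frequency: ω = 2π·89.9 = 564.9 rad/s.
Step 2 — Transfer function: H(jω) = jωL/(R + jωL).
Step 3 — Numerator jωL = j·9.377; denominator R + jωL = 1930 + j9.377.
Step 4 — H = 2.36e-05 + j0.004858.
Step 5 — Magnitude: |H| = 0.004858 (-46.3 dB); phase: φ = 89.7°.

|H| = 0.004858 (-46.3 dB), φ = 89.7°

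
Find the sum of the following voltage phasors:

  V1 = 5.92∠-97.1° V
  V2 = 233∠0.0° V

Step 1 — Convert each phasor to rectangular form:
  V1 = 5.92·(cos(-97.1°) + j·sin(-97.1°)) = -0.7317 - j5.875 V
  V2 = 233·(cos(0.0°) + j·sin(0.0°)) = 233 V
Step 2 — Sum components: V_total = 232.3 - j5.875 V.
Step 3 — Convert to polar: |V_total| = 232.3 V, ∠V_total = -1.4°.

V_total = 232.3∠-1.4° V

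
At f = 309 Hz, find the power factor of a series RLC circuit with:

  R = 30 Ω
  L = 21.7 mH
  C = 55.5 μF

Step 1 — Angular frequency: ω = 2π·f = 2π·309 = 1942 rad/s.
Step 2 — Component impedances:
  R: Z = R = 30 Ω
  L: Z = jωL = j·1942·0.0217 = 0 + j42.13 Ω
  C: Z = 1/(jωC) = -j/(ω·C) = 0 - j9.28 Ω
Step 3 — Series combination: Z_total = R + L + C = 30 + j32.85 Ω = 44.49∠47.6° Ω.
Step 4 — Power factor: PF = cos(φ) = Re(Z)/|Z| = 30/44.49 = 0.6743.
Step 5 — Type: Im(Z) = 32.85 ⇒ lagging (phase φ = 47.6°).

PF = 0.6743 (lagging, φ = 47.6°)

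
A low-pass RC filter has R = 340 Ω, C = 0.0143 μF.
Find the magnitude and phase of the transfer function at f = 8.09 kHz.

Step 1 — Angular frequency: ω = 2π·8090 = 5.083e+04 rad/s.
Step 2 — Transfer function: H(jω) = 1/(1 + jωRC).
Step 3 — Denominator: 1 + jωRC = 1 + j·5.083e+04·340·1.43e-08 = 1 + j0.2471.
Step 4 — H = 0.9424 - j0.2329.
Step 5 — Magnitude: |H| = 0.9708 (-0.3 dB); phase: φ = -13.9°.

|H| = 0.9708 (-0.3 dB), φ = -13.9°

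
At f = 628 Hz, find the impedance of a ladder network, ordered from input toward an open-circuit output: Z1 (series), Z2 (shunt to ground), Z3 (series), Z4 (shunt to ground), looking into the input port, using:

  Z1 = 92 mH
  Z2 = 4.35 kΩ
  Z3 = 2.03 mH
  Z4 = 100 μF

Step 1 — Angular frequency: ω = 2π·f = 2π·628 = 3946 rad/s.
Step 2 — Component impedances:
  Z1: Z = jωL = j·3946·0.092 = 0 + j363 Ω
  Z2: Z = R = 4350 Ω
  Z3: Z = jωL = j·3946·0.00203 = 0 + j8.01 Ω
  Z4: Z = 1/(jωC) = -j/(ω·C) = 0 - j2.534 Ω
Step 3 — Ladder network (open output): work backward from the far end, alternating series and parallel combinations. Z_in = 0.006893 + j368.5 Ω = 368.5∠90.0° Ω.

Z = 0.006893 + j368.5 Ω = 368.5∠90.0° Ω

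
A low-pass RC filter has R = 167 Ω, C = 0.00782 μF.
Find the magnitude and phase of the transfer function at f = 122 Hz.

Step 1 — Angular frequency: ω = 2π·122 = 766.5 rad/s.
Step 2 — Transfer function: H(jω) = 1/(1 + jωRC).
Step 3 — Denominator: 1 + jωRC = 1 + j·766.5·167·7.82e-09 = 1 + j0.001001.
Step 4 — H = 1 - j0.001001.
Step 5 — Magnitude: |H| = 1 (-0.0 dB); phase: φ = -0.1°.

|H| = 1 (-0.0 dB), φ = -0.1°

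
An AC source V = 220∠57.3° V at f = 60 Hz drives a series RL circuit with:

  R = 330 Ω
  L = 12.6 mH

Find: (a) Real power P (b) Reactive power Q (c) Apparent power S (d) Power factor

Step 1 — Angular frequency: ω = 2π·f = 2π·60 = 377 rad/s.
Step 2 — Component impedances:
  R: Z = R = 330 Ω
  L: Z = jωL = j·377·0.0126 = 0 + j4.75 Ω
Step 3 — Series combination: Z_total = R + L = 330 + j4.75 Ω = 330∠0.8° Ω.
Step 4 — Source phasor: V = 220∠57.3° V = 118.9 + j185.1 V.
Step 5 — Current: I = V / Z = 0.3682 + j0.5557 A = 0.6666∠56.5° A.
Step 6 — Complex power: S = V·I* = 146.6 + j2.111 VA.
Step 7 — Real power: P = Re(S) = 146.6 W.
Step 8 — Reactive power: Q = Im(S) = 2.111 VAR.
Step 9 — Apparent power: |S| = 146.7 VA.
Step 10 — Power factor: PF = P/|S| = 0.9999 (lagging).

(a) P = 146.6 W  (b) Q = 2.111 VAR  (c) S = 146.7 VA  (d) PF = 0.9999 (lagging)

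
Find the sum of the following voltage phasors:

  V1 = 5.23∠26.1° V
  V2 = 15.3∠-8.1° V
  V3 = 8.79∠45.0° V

Step 1 — Convert each phasor to rectangular form:
  V1 = 5.23·(cos(26.1°) + j·sin(26.1°)) = 4.697 + j2.301 V
  V2 = 15.3·(cos(-8.1°) + j·sin(-8.1°)) = 15.15 - j2.156 V
  V3 = 8.79·(cos(45.0°) + j·sin(45.0°)) = 6.215 + j6.215 V
Step 2 — Sum components: V_total = 26.06 + j6.361 V.
Step 3 — Convert to polar: |V_total| = 26.82 V, ∠V_total = 13.7°.

V_total = 26.82∠13.7° V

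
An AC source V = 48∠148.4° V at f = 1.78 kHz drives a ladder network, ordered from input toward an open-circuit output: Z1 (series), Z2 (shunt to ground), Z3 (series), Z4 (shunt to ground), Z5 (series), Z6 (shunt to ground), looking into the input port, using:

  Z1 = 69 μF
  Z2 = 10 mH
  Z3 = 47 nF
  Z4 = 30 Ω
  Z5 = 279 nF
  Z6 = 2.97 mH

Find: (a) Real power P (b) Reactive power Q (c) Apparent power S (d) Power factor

Step 1 — Angular frequency: ω = 2π·f = 2π·1780 = 1.118e+04 rad/s.
Step 2 — Component impedances:
  Z1: Z = 1/(jωC) = -j/(ω·C) = 0 - j1.296 Ω
  Z2: Z = jωL = j·1.118e+04·0.01 = 0 + j111.8 Ω
  Z3: Z = 1/(jωC) = -j/(ω·C) = 0 - j1902 Ω
  Z4: Z = R = 30 Ω
  Z5: Z = 1/(jωC) = -j/(ω·C) = 0 - j320.5 Ω
  Z6: Z = jωL = j·1.118e+04·0.00297 = 0 + j33.22 Ω
Step 3 — Ladder network (open output): work backward from the far end, alternating series and parallel combinations. Z_in = 0.1153 + j117.5 Ω = 117.5∠89.9° Ω.
Step 4 — Source phasor: V = 48∠148.4° V = -40.88 + j25.15 V.
Step 5 — Current: I = V / Z = 0.2137 + j0.3481 A = 0.4085∠58.5° A.
Step 6 — Complex power: S = V·I* = 0.01924 + j19.61 VA.
Step 7 — Real power: P = Re(S) = 0.01924 W.
Step 8 — Reactive power: Q = Im(S) = 19.61 VAR.
Step 9 — Apparent power: |S| = 19.61 VA.
Step 10 — Power factor: PF = P/|S| = 0.0009815 (lagging).

(a) P = 0.01924 W  (b) Q = 19.61 VAR  (c) S = 19.61 VA  (d) PF = 0.0009815 (lagging)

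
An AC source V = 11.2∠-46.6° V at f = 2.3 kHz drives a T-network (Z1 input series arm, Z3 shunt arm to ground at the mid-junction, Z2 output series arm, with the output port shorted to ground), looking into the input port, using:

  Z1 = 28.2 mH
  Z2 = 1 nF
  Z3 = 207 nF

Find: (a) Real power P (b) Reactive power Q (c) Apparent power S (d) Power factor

Step 1 — Angular frequency: ω = 2π·f = 2π·2300 = 1.445e+04 rad/s.
Step 2 — Component impedances:
  Z1: Z = jωL = j·1.445e+04·0.0282 = 0 + j407.5 Ω
  Z2: Z = 1/(jωC) = -j/(ω·C) = 0 - j6.92e+04 Ω
  Z3: Z = 1/(jωC) = -j/(ω·C) = 0 - j334.3 Ω
Step 3 — With the output port shorted to ground, the output series arm Z2 runs from the junction to ground; the shunt arm Z3 also runs from the junction to ground. They appear in parallel: Z3 || Z2 = 0 - j332.7 Ω.
Step 4 — Series with input arm Z1: Z_in = Z1 + (Z3 || Z2) = 0 + j74.85 Ω = 74.85∠90.0° Ω.
Step 5 — Source phasor: V = 11.2∠-46.6° V = 7.695 - j8.138 V.
Step 6 — Current: I = V / Z = -0.1087 - j0.1028 A = 0.1496∠-136.6° A.
Step 7 — Complex power: S = V·I* = 0 + j1.676 VA.
Step 8 — Real power: P = Re(S) = 0 W.
Step 9 — Reactive power: Q = Im(S) = 1.676 VAR.
Step 10 — Apparent power: |S| = 1.676 VA.
Step 11 — Power factor: PF = P/|S| = 0 (lagging).

(a) P = 0 W  (b) Q = 1.676 VAR  (c) S = 1.676 VA  (d) PF = 0 (lagging)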